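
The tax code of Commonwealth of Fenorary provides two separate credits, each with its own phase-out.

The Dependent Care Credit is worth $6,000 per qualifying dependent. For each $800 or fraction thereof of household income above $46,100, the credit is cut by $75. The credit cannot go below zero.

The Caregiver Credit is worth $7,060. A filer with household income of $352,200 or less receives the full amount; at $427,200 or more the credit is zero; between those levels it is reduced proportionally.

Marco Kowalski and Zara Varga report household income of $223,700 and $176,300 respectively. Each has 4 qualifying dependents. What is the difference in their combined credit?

Marco ($223,700): Dependent Care Credit: base = 4 × $6,000 = $24,000. income exceeds $46,100 by $177,600, which is 222 full-or-partial $800 increments; reduction = 222 × $75 = $16,650, leaving $7,350. Caregiver Credit: $223,700 is at or below the $352,200 threshold, so the full $7,060 applies. total $7,350 + $7,060 = $14,410
Zara ($176,300): Dependent Care Credit: base = 4 × $6,000 = $24,000. income exceeds $46,100 by $130,200, which is 163 full-or-partial $800 increments; reduction = 163 × $75 = $12,225, leaving $11,775. Caregiver Credit: $176,300 is at or below the $352,200 threshold, so the full $7,060 applies. total $11,775 + $7,060 = $18,835
Difference: |$14,410 − $18,835| = $4,425.

$4,425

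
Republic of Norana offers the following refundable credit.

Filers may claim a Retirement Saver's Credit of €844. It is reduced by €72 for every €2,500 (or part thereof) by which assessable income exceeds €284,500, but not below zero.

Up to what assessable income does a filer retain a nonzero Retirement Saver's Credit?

After 11 increments the reduction is 11 × €72 = €792, leaving €52; one more increment wipes it out. Increment 11 ends at excess 11 × €2,500 = €27,500, so the highest qualifying income is €284,500 + €27,500 = €312,000.

€312,000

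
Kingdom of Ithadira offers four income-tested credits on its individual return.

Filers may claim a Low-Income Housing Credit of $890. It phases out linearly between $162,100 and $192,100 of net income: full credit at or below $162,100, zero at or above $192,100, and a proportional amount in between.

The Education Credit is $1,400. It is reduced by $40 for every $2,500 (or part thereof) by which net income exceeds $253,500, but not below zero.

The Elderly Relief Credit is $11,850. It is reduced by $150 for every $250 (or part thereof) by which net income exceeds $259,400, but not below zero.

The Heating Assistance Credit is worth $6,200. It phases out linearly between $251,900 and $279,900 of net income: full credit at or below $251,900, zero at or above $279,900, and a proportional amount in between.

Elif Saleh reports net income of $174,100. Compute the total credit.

$19,984

Low-Income Housing Credit: $174,100 is $12,000 into a $30,000 phase-out range, leaving 18,000/30,000 of the credit: $890 × 18,000/30,000 = $534.
Education Credit: $174,100 is at or below the $253,500 threshold, so the full $1,400 applies.
Elderly Relief Credit: $174,100 is at or below the $259,400 threshold, so the full $11,850 applies.
Heating Assistance Credit: $174,100 is at or below the $251,900 threshold, so the full $6,200 applies.
Total: $534 + $1,400 + $11,850 + $6,200 = $19,984.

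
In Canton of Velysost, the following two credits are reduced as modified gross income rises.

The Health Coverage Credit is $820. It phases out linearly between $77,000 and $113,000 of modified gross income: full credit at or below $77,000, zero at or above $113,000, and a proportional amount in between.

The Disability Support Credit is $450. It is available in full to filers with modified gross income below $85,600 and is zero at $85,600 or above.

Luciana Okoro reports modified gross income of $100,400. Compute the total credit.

Health Coverage Credit: $100,400 is $23,400 into a $36,000 phase-out range, leaving 12,600/36,000 of the credit: $820 × 12,600/36,000 = $287.
Disability Support Credit: $100,400 meets or exceeds the $85,600 cutoff, so the credit is $0.
Total: $287 + $0 = $287.

$287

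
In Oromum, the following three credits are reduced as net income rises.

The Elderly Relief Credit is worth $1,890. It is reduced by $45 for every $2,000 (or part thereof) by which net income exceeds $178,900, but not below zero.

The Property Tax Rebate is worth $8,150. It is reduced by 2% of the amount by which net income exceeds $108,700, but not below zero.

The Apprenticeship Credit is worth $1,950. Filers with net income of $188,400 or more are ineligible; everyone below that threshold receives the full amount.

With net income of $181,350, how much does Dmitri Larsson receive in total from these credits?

Elderly Relief Credit: income exceeds $178,900 by $2,450, which is 2 full-or-partial $2,000 increments; reduction = 2 × $45 = $90, leaving $1,800.
Property Tax Rebate: 2% of the $72,650 excess over $108,700 is $1,453; credit = $8,150 − $1,453 = $6,697.
Apprenticeship Credit: $181,350 is below the $188,400 cutoff, so the full $1,950 applies.
Total: $1,800 + $6,697 + $1,950 = $10,447.

$10,447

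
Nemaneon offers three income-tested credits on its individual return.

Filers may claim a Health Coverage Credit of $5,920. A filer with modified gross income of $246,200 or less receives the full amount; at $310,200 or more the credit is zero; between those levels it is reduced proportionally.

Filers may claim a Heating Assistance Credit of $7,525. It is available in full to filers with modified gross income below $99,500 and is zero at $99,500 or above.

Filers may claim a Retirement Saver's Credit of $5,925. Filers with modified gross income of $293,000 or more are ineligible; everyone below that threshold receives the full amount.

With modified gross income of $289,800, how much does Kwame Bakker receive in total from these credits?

$7,812

Health Coverage Credit: $289,800 is $43,600 into a $64,000 phase-out range, leaving 20,400/64,000 of the credit: $5,920 × 20,400/64,000 = $1,887.
Heating Assistance Credit: $289,800 meets or exceeds the $99,500 cutoff, so the credit is $0.
Retirement Saver's Credit: $289,800 is below the $293,000 cutoff, so the full $5,925 applies.
Total: $1,887 + $0 + $5,925 = $7,812.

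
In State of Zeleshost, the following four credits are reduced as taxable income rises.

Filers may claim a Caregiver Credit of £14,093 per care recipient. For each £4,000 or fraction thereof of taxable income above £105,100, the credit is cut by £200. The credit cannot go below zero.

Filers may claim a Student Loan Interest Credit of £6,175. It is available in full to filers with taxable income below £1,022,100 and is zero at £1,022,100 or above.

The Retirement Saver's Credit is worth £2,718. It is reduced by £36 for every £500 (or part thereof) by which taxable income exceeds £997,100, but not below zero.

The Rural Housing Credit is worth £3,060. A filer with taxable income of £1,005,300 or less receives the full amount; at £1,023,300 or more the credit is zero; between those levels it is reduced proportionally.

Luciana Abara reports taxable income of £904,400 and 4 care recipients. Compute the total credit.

£28,325

Caregiver Credit: base = 4 × £14,093 = £56,372. income exceeds £105,100 by £799,300, which is 200 full-or-partial £4,000 increments; reduction = 200 × £200 = £40,000, leaving £16,372.
Student Loan Interest Credit: £904,400 is below the £1,022,100 cutoff, so the full £6,175 applies.
Retirement Saver's Credit: £904,400 is at or below the £997,100 threshold, so the full £2,718 applies.
Rural Housing Credit: £904,400 is at or below the £1,005,300 threshold, so the full £3,060 applies.
Total: £16,372 + £6,175 + £2,718 + £3,060 = £28,325.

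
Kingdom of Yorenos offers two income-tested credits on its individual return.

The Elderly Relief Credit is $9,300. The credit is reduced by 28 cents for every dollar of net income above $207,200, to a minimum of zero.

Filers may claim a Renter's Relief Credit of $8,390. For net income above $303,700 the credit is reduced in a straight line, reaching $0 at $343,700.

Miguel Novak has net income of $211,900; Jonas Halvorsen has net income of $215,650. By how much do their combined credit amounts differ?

$1,050

Miguel ($211,900): Elderly Relief Credit: 28% of the $4,700 excess over $207,200 is $1,316; credit = $9,300 − $1,316 = $7,984. Renter's Relief Credit: $211,900 is at or below the $303,700 threshold, so the full $8,390 applies. total $7,984 + $8,390 = $16,374
Jonas ($215,650): Elderly Relief Credit: 28% of the $8,450 excess over $207,200 is $2,366; credit = $9,300 − $2,366 = $6,934. Renter's Relief Credit: $215,650 is at or below the $303,700 threshold, so the full $8,390 applies. total $6,934 + $8,390 = $15,324
Difference: |$16,374 − $15,324| = $1,050.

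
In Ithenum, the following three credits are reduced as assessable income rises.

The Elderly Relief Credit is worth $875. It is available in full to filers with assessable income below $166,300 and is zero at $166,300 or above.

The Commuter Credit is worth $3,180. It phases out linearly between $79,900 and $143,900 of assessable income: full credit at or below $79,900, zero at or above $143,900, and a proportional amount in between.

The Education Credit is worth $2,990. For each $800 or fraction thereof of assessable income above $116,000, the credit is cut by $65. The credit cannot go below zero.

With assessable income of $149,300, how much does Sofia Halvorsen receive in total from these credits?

Elderly Relief Credit: $149,300 is below the $166,300 cutoff, so the full $875 applies.
Commuter Credit: $149,300 is at or above $143,900, so the credit is $0.
Education Credit: income exceeds $116,000 by $33,300, which is 42 full-or-partial $800 increments; reduction = 42 × $65 = $2,730, leaving $260.
Total: $875 + $0 + $260 = $1,135.

$1,135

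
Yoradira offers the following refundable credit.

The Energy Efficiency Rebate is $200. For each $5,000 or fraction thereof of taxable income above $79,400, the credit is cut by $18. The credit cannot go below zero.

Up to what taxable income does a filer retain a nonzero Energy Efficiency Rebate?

After 11 increments the reduction is 11 × $18 = $198, leaving $2; one more increment wipes it out. Increment 11 ends at excess 11 × $5,000 = $55,000, so the highest qualifying income is $79,400 + $55,000 = $134,400.

$134,400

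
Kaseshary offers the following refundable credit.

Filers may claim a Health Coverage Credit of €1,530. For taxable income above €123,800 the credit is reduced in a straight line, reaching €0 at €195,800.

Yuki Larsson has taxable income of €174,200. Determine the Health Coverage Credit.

€459

Health Coverage Credit: €174,200 is €50,400 into a €72,000 phase-out range, leaving 21,600/72,000 of the credit: €1,530 × 21,600/72,000 = €459.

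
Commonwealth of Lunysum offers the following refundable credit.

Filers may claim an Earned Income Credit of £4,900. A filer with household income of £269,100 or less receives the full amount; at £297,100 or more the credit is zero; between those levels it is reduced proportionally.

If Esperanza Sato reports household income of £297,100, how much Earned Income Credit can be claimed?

£0

Earned Income Credit: £297,100 is at or above £297,100, so the credit is £0.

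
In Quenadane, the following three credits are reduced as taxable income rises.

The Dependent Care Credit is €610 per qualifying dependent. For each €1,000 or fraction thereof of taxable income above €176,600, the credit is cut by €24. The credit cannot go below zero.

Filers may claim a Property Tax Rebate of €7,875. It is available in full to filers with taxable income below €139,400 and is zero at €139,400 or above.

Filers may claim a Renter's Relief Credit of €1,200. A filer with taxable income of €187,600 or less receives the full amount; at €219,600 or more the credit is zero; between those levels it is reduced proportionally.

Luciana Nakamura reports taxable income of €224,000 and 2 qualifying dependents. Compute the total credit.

€68

Dependent Care Credit: base = 2 × €610 = €1,220. income exceeds €176,600 by €47,400, which is 48 full-or-partial €1,000 increments; reduction = 48 × €24 = €1,152, leaving €68.
Property Tax Rebate: €224,000 meets or exceeds the €139,400 cutoff, so the credit is €0.
Renter's Relief Credit: €224,000 is at or above €219,600, so the credit is €0.
Total: €68 + €0 + €0 = €68.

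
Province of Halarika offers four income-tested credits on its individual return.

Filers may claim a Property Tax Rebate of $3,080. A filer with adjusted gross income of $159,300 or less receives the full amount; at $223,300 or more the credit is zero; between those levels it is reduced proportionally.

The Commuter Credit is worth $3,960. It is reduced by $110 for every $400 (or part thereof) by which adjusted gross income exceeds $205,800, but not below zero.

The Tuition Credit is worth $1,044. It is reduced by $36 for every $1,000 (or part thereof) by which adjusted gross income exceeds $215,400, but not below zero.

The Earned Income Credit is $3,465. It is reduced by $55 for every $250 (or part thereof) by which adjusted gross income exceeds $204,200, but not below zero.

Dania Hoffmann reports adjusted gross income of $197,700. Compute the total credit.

$9,701

Property Tax Rebate: $197,700 is $38,400 into a $64,000 phase-out range, leaving 25,600/64,000 of the credit: $3,080 × 25,600/64,000 = $1,232.
Commuter Credit: $197,700 is at or below the $205,800 threshold, so the full $3,960 applies.
Tuition Credit: $197,700 is at or below the $215,400 threshold, so the full $1,044 applies.
Earned Income Credit: $197,700 is at or below the $204,200 threshold, so the full $3,465 applies.
Total: $1,232 + $3,960 + $1,044 + $3,465 = $9,701.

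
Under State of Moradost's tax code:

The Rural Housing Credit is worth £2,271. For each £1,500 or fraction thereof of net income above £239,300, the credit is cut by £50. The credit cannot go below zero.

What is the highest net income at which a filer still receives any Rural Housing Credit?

£306,800

After 45 increments the reduction is 45 × £50 = £2,250, leaving £21; one more increment wipes it out. Increment 45 ends at excess 45 × £1,500 = £67,500, so the highest qualifying income is £239,300 + £67,500 = £306,800.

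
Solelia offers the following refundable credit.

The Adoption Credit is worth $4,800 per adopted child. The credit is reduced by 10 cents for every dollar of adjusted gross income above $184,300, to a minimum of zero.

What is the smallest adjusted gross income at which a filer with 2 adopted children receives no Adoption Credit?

Full credit = 2 × $4,800 = $9,600.
The credit falls by 10% of each dollar above $184,300, so it reaches zero when the excess is $9,600 / 10% = $96,000: income = $184,300 + $96,000 = $280,300.

$280,300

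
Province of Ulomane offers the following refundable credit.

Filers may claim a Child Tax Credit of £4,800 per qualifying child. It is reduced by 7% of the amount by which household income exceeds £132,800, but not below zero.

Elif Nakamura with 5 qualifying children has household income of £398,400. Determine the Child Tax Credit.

£5,408

Child Tax Credit: base = 5 × £4,800 = £24,000. 7% of the £265,600 excess over £132,800 is £18,592; credit = £24,000 − £18,592 = £5,408.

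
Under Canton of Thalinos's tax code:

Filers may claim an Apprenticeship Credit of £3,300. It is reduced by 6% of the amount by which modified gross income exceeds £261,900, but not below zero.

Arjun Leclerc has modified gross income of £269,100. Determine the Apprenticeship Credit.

£2,868

Apprenticeship Credit: 6% of the £7,200 excess over £261,900 is £432; credit = £3,300 − £432 = £2,868.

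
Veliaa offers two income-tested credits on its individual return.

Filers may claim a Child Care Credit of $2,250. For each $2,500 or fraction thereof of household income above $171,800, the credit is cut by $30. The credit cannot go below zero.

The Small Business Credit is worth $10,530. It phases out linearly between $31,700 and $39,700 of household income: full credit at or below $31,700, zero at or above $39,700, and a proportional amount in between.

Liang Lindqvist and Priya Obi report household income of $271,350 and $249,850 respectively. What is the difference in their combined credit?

$240

Liang ($271,350): Child Care Credit: income exceeds $171,800 by $99,550, which is 40 full-or-partial $2,500 increments; reduction = 40 × $30 = $1,200, leaving $1,050. Small Business Credit: $271,350 is at or above $39,700, so the credit is $0. total $1,050 + $0 = $1,050
Priya ($249,850): Child Care Credit: income exceeds $171,800 by $78,050, which is 32 full-or-partial $2,500 increments; reduction = 32 × $30 = $960, leaving $1,290. Small Business Credit: $249,850 is at or above $39,700, so the credit is $0. total $1,290 + $0 = $1,290
Difference: |$1,050 − $1,290| = $240.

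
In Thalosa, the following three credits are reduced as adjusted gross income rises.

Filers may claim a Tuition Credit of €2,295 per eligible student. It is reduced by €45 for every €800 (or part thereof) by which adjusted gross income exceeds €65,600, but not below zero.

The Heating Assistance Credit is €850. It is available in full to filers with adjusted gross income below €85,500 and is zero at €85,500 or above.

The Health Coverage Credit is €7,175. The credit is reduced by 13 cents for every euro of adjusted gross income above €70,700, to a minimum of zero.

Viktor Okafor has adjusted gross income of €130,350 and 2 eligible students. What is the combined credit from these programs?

€945

Tuition Credit: base = 2 × €2,295 = €4,590. income exceeds €65,600 by €64,750, which is 81 full-or-partial €800 increments; reduction = 81 × €45 = €3,645, leaving €945.
Heating Assistance Credit: €130,350 meets or exceeds the €85,500 cutoff, so the credit is €0.
Health Coverage Credit: 13% of the €59,650 excess over €70,700 is €7,754.50 ≥ base, so the credit is €0.
Total: €945 + €0 + €0 = €945.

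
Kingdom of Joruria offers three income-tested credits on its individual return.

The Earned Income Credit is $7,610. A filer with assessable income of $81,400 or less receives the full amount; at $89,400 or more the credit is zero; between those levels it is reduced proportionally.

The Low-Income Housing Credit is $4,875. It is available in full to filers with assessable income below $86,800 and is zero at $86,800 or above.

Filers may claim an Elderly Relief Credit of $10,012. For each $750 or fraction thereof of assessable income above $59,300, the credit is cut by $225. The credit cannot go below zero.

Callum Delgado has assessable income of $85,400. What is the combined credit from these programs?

Earned Income Credit: $85,400 is $4,000 into a $8,000 phase-out range, leaving 4,000/8,000 of the credit: $7,610 × 4,000/8,000 = $3,805.
Low-Income Housing Credit: $85,400 is below the $86,800 cutoff, so the full $4,875 applies.
Elderly Relief Credit: income exceeds $59,300 by $26,100, which is 35 full-or-partial $750 increments; reduction = 35 × $225 = $7,875, leaving $2,137.
Total: $3,805 + $4,875 + $2,137 = $10,817.

$10,817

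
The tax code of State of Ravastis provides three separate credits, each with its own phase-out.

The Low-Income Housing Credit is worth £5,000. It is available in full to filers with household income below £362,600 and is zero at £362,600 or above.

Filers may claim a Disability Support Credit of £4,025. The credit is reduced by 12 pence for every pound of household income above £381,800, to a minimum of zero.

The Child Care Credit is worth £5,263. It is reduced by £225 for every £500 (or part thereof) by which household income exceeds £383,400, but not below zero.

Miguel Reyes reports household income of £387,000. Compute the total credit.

£6,864

Low-Income Housing Credit: £387,000 meets or exceeds the £362,600 cutoff, so the credit is £0.
Disability Support Credit: 12% of the £5,200 excess over £381,800 is £624; credit = £4,025 − £624 = £3,401.
Child Care Credit: income exceeds £383,400 by £3,600, which is 8 full-or-partial £500 increments; reduction = 8 × £225 = £1,800, leaving £3,463.
Total: £0 + £3,401 + £3,463 = £6,864.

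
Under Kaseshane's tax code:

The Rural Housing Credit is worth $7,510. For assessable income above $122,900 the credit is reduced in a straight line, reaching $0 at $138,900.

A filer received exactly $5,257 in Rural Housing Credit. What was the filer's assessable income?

$5,257 is 5,257/7,510 of the full $7,510, so 2,253/7,510 of the $16,000 range has been used: income = $122,900 + $16,000 × 2,253/7,510 = $127,700.

$127,700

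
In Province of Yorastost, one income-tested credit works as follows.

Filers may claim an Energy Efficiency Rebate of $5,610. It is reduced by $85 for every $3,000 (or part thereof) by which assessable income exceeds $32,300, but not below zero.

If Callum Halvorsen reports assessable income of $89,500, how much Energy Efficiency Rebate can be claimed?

$3,910

Energy Efficiency Rebate: income exceeds $32,300 by $57,200, which is 20 full-or-partial $3,000 increments; reduction = 20 × $85 = $1,700, leaving $3,910.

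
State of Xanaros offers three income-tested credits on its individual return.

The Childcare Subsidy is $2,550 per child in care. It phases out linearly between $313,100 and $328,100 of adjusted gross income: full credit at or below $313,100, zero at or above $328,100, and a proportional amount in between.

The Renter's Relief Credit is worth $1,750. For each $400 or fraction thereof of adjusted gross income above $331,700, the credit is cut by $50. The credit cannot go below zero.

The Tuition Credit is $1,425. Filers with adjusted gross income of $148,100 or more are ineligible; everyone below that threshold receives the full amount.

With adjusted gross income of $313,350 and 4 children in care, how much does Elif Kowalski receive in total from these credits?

Childcare Subsidy: base = 4 × $2,550 = $10,200. $313,350 is $250 into a $15,000 phase-out range, leaving 14,750/15,000 of the credit: $10,200 × 14,750/15,000 = $10,030.
Renter's Relief Credit: $313,350 is at or below the $331,700 threshold, so the full $1,750 applies.
Tuition Credit: $313,350 meets or exceeds the $148,100 cutoff, so the credit is $0.
Total: $10,030 + $1,750 + $0 = $11,780.

$11,780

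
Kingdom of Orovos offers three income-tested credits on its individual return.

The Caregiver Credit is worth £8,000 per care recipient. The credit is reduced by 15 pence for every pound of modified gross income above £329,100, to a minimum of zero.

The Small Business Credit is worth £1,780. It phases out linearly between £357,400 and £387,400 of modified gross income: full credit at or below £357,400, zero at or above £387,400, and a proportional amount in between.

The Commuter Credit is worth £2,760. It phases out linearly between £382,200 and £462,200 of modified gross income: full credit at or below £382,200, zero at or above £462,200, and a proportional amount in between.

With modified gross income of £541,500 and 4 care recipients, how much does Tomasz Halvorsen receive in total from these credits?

£140

Caregiver Credit: base = 4 × £8,000 = £32,000. 15% of the £212,400 excess over £329,100 is £31,860; credit = £32,000 − £31,860 = £140.
Small Business Credit: £541,500 is at or above £387,400, so the credit is £0.
Commuter Credit: £541,500 is at or above £462,200, so the credit is £0.
Total: £140 + £0 + £0 = £140.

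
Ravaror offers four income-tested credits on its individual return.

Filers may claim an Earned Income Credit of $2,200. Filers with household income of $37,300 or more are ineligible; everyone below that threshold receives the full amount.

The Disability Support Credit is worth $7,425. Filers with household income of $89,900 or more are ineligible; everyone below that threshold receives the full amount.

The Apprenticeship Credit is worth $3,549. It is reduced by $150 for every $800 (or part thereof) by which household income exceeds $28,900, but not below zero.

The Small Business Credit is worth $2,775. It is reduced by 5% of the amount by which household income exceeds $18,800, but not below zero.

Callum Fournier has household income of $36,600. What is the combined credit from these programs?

$13,559

Earned Income Credit: $36,600 is below the $37,300 cutoff, so the full $2,200 applies.
Disability Support Credit: $36,600 is below the $89,900 cutoff, so the full $7,425 applies.
Apprenticeship Credit: income exceeds $28,900 by $7,700, which is 10 full-or-partial $800 increments; reduction = 10 × $150 = $1,500, leaving $2,049.
Small Business Credit: 5% of the $17,800 excess over $18,800 is $890; credit = $2,775 − $890 = $1,885.
Total: $2,200 + $7,425 + $2,049 + $1,885 = $13,559.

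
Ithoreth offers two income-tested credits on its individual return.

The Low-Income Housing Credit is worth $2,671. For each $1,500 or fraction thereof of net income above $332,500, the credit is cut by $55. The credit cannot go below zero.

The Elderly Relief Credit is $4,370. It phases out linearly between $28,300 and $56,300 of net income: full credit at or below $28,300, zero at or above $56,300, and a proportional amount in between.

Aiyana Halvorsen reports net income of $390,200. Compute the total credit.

$526

Low-Income Housing Credit: income exceeds $332,500 by $57,700, which is 39 full-or-partial $1,500 increments; reduction = 39 × $55 = $2,145, leaving $526.
Elderly Relief Credit: $390,200 is at or above $56,300, so the credit is $0.
Total: $526 + $0 = $526.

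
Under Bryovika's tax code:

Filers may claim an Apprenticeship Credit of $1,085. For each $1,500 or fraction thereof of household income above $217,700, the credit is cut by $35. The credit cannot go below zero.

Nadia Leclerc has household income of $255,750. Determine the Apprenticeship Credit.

Apprenticeship Credit: income exceeds $217,700 by $38,050, which is 26 full-or-partial $1,500 increments; reduction = 26 × $35 = $910, leaving $175.

$175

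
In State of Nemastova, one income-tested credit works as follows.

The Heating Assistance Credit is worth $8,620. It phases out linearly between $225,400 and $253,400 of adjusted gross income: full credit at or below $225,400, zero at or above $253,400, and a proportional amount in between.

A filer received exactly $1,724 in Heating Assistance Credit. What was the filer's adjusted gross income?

$247,800

$1,724 is 1,724/8,620 of the full $8,620, so 6,896/8,620 of the $28,000 range has been used: income = $225,400 + $28,000 × 6,896/8,620 = $247,800.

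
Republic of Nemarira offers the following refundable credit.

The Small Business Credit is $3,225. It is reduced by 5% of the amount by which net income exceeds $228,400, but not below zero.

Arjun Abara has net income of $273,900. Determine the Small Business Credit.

$950

Small Business Credit: 5% of the $45,500 excess over $228,400 is $2,275; credit = $3,225 − $2,275 = $950.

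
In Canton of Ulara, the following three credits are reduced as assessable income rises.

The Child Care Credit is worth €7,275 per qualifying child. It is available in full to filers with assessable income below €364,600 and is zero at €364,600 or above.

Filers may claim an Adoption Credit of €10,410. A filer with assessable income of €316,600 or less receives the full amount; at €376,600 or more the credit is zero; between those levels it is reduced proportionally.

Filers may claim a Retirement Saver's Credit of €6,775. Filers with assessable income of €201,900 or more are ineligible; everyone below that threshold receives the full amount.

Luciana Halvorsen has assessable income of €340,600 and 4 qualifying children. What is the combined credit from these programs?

€35,346

Child Care Credit: base = 4 × €7,275 = €29,100. €340,600 is below the €364,600 cutoff, so the full €29,100 applies.
Adoption Credit: €340,600 is €24,000 into a €60,000 phase-out range, leaving 36,000/60,000 of the credit: €10,410 × 36,000/60,000 = €6,246.
Retirement Saver's Credit: €340,600 meets or exceeds the €201,900 cutoff, so the credit is €0.
Total: €29,100 + €6,246 + €0 = €35,346.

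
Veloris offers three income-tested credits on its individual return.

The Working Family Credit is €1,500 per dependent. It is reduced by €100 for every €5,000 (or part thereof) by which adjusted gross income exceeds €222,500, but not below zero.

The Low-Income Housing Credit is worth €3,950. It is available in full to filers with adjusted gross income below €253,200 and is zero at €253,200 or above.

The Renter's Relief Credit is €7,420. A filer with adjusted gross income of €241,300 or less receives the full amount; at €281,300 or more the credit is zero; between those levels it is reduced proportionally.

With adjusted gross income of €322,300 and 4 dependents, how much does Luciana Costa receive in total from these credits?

Working Family Credit: base = 4 × €1,500 = €6,000. income exceeds €222,500 by €99,800, which is 20 full-or-partial €5,000 increments; reduction = 20 × €100 = €2,000, leaving €4,000.
Low-Income Housing Credit: €322,300 meets or exceeds the €253,200 cutoff, so the credit is €0.
Renter's Relief Credit: €322,300 is at or above €281,300, so the credit is €0.
Total: €4,000 + €0 + €0 = €4,000.

€4,000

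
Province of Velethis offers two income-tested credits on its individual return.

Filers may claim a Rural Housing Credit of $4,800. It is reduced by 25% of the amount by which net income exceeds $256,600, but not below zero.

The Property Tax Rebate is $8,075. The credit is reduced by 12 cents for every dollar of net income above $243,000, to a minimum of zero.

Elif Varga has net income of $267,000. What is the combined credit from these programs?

Rural Housing Credit: 25% of the $10,400 excess over $256,600 is $2,600; credit = $4,800 − $2,600 = $2,200.
Property Tax Rebate: 12% of the $24,000 excess over $243,000 is $2,880; credit = $8,075 − $2,880 = $5,195.
Total: $2,200 + $5,195 = $7,395.

$7,395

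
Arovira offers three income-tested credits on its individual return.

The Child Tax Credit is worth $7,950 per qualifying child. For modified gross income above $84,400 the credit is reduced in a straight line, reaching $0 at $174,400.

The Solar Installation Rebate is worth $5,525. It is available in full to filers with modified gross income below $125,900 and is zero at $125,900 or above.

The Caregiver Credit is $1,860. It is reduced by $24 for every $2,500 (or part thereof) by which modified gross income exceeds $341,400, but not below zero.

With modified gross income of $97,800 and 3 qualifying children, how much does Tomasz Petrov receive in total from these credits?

$27,684

Child Tax Credit: base = 3 × $7,950 = $23,850. $97,800 is $13,400 into a $90,000 phase-out range, leaving 76,600/90,000 of the credit: $23,850 × 76,600/90,000 = $20,299.
Solar Installation Rebate: $97,800 is below the $125,900 cutoff, so the full $5,525 applies.
Caregiver Credit: $97,800 is at or below the $341,400 threshold, so the full $1,860 applies.
Total: $20,299 + $5,525 + $1,860 = $27,684.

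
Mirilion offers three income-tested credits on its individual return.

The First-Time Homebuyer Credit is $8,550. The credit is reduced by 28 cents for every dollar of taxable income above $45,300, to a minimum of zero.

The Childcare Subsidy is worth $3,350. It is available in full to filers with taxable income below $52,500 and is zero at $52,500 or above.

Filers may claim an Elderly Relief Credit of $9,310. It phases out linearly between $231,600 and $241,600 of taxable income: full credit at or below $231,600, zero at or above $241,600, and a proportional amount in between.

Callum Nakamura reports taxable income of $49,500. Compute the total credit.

First-Time Homebuyer Credit: 28% of the $4,200 excess over $45,300 is $1,176; credit = $8,550 − $1,176 = $7,374.
Childcare Subsidy: $49,500 is below the $52,500 cutoff, so the full $3,350 applies.
Elderly Relief Credit: $49,500 is at or below the $231,600 threshold, so the full $9,310 applies.
Total: $7,374 + $3,350 + $9,310 = $20,034.

$20,034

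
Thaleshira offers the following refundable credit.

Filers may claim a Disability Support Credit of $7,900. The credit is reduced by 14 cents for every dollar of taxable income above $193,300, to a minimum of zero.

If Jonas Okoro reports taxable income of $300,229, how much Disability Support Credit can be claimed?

Disability Support Credit: 14% of the $106,929 excess over $193,300 is $14,970.06 ≥ base, so the credit is $0.

$0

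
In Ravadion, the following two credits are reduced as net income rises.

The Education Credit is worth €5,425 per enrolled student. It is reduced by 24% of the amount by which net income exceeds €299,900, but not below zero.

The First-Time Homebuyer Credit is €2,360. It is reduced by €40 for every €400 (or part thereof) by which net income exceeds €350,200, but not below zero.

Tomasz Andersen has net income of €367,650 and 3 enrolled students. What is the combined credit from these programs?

€615

Education Credit: base = 3 × €5,425 = €16,275. 24% of the €67,750 excess over €299,900 is €16,260; credit = €16,275 − €16,260 = €15.
First-Time Homebuyer Credit: income exceeds €350,200 by €17,450, which is 44 full-or-partial €400 increments; reduction = 44 × €40 = €1,760, leaving €600.
Total: €15 + €600 = €615.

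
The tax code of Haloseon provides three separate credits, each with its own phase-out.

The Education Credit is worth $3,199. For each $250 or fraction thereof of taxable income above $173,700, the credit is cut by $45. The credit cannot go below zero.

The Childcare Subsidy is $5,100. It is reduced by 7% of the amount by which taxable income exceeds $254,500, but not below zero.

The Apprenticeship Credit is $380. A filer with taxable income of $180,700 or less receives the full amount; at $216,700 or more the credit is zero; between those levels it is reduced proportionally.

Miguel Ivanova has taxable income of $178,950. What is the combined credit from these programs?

$7,734

Education Credit: income exceeds $173,700 by $5,250, which is 21 full-or-partial $250 increments; reduction = 21 × $45 = $945, leaving $2,254.
Childcare Subsidy: $178,950 is at or below the $254,500 threshold, so the full $5,100 applies.
Apprenticeship Credit: $178,950 is at or below the $180,700 threshold, so the full $380 applies.
Total: $2,254 + $5,100 + $380 = $7,734.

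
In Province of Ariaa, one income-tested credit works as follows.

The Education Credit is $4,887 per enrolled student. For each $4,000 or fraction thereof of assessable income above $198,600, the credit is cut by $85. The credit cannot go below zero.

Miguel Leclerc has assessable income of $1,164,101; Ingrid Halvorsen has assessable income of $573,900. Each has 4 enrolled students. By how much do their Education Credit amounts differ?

$11,558

Miguel ($1,164,101): Education Credit: base = 4 × $4,887 = $19,548. income exceeds $198,600 by $965,501 → 242 increments × $85 = $20,570 ≥ base, so the credit is $0.
Ingrid ($573,900): Education Credit: base = 4 × $4,887 = $19,548. income exceeds $198,600 by $375,300, which is 94 full-or-partial $4,000 increments; reduction = 94 × $85 = $7,990, leaving $11,558.
Difference: |$0 − $11,558| = $11,558.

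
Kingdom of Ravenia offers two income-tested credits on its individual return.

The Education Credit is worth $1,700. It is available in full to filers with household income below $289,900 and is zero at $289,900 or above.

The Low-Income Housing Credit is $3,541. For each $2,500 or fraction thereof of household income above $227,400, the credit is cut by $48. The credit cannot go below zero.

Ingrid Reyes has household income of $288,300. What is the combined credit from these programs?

Education Credit: $288,300 is below the $289,900 cutoff, so the full $1,700 applies.
Low-Income Housing Credit: income exceeds $227,400 by $60,900, which is 25 full-or-partial $2,500 increments; reduction = 25 × $48 = $1,200, leaving $2,341.
Total: $1,700 + $2,341 = $4,041.

$4,041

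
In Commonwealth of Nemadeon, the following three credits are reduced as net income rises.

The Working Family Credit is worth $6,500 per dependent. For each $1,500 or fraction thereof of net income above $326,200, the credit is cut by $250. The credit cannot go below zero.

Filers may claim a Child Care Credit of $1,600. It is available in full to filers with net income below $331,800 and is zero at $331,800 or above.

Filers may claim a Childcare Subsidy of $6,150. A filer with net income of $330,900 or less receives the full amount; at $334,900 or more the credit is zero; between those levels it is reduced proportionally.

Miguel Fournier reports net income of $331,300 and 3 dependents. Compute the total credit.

Working Family Credit: base = 3 × $6,500 = $19,500. income exceeds $326,200 by $5,100, which is 4 full-or-partial $1,500 increments; reduction = 4 × $250 = $1,000, leaving $18,500.
Child Care Credit: $331,300 is below the $331,800 cutoff, so the full $1,600 applies.
Childcare Subsidy: $331,300 is $400 into a $4,000 phase-out range, leaving 3,600/4,000 of the credit: $6,150 × 3,600/4,000 = $5,535.
Total: $18,500 + $1,600 + $5,535 = $25,635.

$25,635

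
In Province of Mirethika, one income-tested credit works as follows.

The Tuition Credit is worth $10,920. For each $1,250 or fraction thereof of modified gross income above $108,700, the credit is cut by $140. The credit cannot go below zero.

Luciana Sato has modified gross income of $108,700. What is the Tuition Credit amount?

$10,920

Tuition Credit: $108,700 is at or below the $108,700 threshold, so the full $10,920 applies.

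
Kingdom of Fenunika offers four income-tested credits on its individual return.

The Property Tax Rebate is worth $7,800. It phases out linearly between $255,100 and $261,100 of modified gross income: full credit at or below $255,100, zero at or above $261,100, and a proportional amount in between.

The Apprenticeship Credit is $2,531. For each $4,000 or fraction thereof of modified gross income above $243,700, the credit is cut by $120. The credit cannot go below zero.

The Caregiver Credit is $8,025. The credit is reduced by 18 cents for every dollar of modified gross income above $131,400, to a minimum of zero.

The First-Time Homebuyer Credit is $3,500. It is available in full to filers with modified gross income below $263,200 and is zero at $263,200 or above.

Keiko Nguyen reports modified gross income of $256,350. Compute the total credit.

Property Tax Rebate: $256,350 is $1,250 into a $6,000 phase-out range, leaving 4,750/6,000 of the credit: $7,800 × 4,750/6,000 = $6,175.
Apprenticeship Credit: income exceeds $243,700 by $12,650, which is 4 full-or-partial $4,000 increments; reduction = 4 × $120 = $480, leaving $2,051.
Caregiver Credit: 18% of the $124,950 excess over $131,400 is $22,491 ≥ base, so the credit is $0.
First-Time Homebuyer Credit: $256,350 is below the $263,200 cutoff, so the full $3,500 applies.
Total: $6,175 + $2,051 + $0 + $3,500 = $11,726.

$11,726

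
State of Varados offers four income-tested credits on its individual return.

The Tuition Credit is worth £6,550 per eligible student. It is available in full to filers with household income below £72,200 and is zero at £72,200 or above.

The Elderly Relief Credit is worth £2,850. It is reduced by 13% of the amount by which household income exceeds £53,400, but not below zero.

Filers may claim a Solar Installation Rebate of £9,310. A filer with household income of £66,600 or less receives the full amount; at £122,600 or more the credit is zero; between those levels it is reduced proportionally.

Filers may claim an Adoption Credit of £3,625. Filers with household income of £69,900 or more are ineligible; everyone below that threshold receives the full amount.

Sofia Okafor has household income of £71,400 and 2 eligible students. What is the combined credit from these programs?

Tuition Credit: base = 2 × £6,550 = £13,100. £71,400 is below the £72,200 cutoff, so the full £13,100 applies.
Elderly Relief Credit: 13% of the £18,000 excess over £53,400 is £2,340; credit = £2,850 − £2,340 = £510.
Solar Installation Rebate: £71,400 is £4,800 into a £56,000 phase-out range, leaving 51,200/56,000 of the credit: £9,310 × 51,200/56,000 = £8,512.
Adoption Credit: £71,400 meets or exceeds the £69,900 cutoff, so the credit is £0.
Total: £13,100 + £510 + £8,512 + £0 = £22,122.

£22,122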